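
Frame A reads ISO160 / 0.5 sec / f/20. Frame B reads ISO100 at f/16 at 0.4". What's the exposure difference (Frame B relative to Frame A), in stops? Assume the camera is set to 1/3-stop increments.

Aperture: f/20 → f/18 → f/16 — 2/3 stop wider (brighter).
Shutter speed: 0.5 → 0.4 — 1/3 stop faster (darker).
ISO: 160 → 125 → 100 — 2/3 stop dropped (darker).
Net: +2/3 −1/3 −2/3 = −1/3 stops.

1/3 stop darker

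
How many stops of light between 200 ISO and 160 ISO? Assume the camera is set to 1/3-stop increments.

200 → 160 — count the steps: 1 third-stops = 1/3 stop.

1/3 stop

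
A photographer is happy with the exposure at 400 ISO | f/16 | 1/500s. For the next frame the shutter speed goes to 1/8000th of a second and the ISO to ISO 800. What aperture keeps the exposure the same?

f/5.6

Shutter speed: 1/500 → 1/1000 → 1/2000 → 1/4000 → 1/8000 — 4 stops shorter (darker).
ISO: 400 → 800 — 1 stop raised (brighter).
Net change so far: 3 stops darker. Offset with the aperture: f/16 → f/11 → f/8 → f/5.6.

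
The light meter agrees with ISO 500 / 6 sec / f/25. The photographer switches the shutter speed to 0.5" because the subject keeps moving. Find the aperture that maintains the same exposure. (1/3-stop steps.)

f/7.1

Shutter speed: 6 → 5 → 4 → 3.2 → 2.5 → 2 → 1.6 → 1.3 → 1 → 0.8 → 0.6 → 0.5 — 3 2/3 stops faster (darker).
Need 3 2/3 stops brighter from the aperture: f/25 → f/22 → f/20 → f/18 → f/16 → f/14 → f/13 → f/11 → f/10 → f/9 → f/8 → f/7.1.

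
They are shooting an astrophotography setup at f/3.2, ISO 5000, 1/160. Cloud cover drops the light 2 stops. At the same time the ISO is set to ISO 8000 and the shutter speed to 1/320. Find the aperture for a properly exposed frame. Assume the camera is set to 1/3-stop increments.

Scene light: 2 stops darker.
ISO: 5000 → 6400 → 8000 — 2/3 stop higher (brighter).
Shutter speed: 1/160 → 1/200 → 1/250 → 1/320 — 1 stop shorter (darker).
Net so far: 2 1/3 stops darker. Aperture: f/3.2 → f/2.8 → f/2.5 → f/2.2 → f/2 → f/1.8 → f/1.6 → f/1.4.

f/1.4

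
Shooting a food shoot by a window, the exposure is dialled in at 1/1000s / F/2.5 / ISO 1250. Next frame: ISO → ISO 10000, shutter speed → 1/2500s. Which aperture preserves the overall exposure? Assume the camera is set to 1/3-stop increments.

ISO: 1250 → 1600 → 2000 → 2500 → 3200 → 4000 → 5000 → 6400 → 8000 → 10000 — 3 stops raised (brighter).
Shutter speed: 1/1000 → 1/1250 → 1/1600 → 1/2000 → 1/2500 — 1 1/3 stops shorter (darker).
Net change so far: 1 2/3 stops brighter. Offset with the aperture: f/2.5 → f/2.8 → f/3.2 → f/3.5 → f/4 → f/4.5.

f/4.5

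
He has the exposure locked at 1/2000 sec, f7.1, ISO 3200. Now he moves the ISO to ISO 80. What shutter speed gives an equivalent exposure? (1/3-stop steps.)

1/50s

ISO: 3200 → 2500 → 2000 → 1600 → 1250 → 1000 → 800 → 640 → 500 → 400 → 320 → 250 → 200 → 160 → 125 → 100 → 80 — 5 1/3 stops lower (darker).
Need 5 1/3 stops brighter from the shutter speed: 1/2000 → 1/1600 → 1/1250 → 1/1000 → 1/800 → 1/640 → 1/500 → 1/400 → 1/320 → 1/250 → 1/200 → 1/160 → 1/125 → 1/100 → 1/80 → 1/60 → 1/50.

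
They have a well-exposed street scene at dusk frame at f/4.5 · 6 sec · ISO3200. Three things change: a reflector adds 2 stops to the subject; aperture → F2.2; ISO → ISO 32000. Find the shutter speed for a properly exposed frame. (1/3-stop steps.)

1/25s

Scene light: 2 stops brighter.
Aperture: f/4.5 → f/4 → f/3.5 → f/3.2 → f/2.8 → f/2.5 → f/2.2 — 2 stops larger aperture (brighter).
ISO: 3200 → 4000 → 5000 → 6400 → 8000 → 10000 → 12800 → 16000 → 20000 → 25600 → 32000 — 3 1/3 stops higher (brighter).
Net so far: 7 1/3 stops brighter. Shutter speed: 6 → 5 → 4 → 3.2 → 2.5 → 2 → 1.6 → 1.3 → 1 → 0.8 → 0.6 → 0.5 → 0.4 → 0.3 → 1/4 → 1/5 → 1/6 → 1/8 → 1/10 → 1/13 → 1/15 → 1/20 → 1/25.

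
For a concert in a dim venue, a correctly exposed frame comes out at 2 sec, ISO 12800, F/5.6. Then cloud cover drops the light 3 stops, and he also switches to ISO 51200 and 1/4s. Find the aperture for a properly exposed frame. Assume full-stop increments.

Scene light: 3 stops darker.
ISO: 12800 → 25600 → 51200 — 2 stops raised (brighter).
Shutter speed: 2 → 1 → 1/2 → 1/4 — 3 stops faster (darker).
Net so far: 4 stops darker. Aperture: f/5.6 → f/4 → f/2.8 → f/2 → f/1.4.

f/1.4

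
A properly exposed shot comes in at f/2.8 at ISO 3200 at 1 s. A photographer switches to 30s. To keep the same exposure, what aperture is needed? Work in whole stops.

Shutter speed: 1 → 2 → 4 → 8 → 15 → 30 — 5 stops slower (brighter).
Need 5 stops darker from the aperture: f/2.8 → f/4 → f/5.6 → f/8 → f/11 → f/16.

f/16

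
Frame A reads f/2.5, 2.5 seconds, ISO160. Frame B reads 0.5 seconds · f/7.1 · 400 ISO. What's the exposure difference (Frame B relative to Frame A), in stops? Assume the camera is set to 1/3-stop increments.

4 stops darker

Aperture: f/2.5 → f/2.8 → f/3.2 → f/3.5 → f/4 → f/4.5 → f/5 → f/5.6 → f/6.3 → f/7.1 — 3 stops smaller aperture (darker).
Shutter speed: 2.5 → 2 → 1.6 → 1.3 → 1 → 0.8 → 0.6 → 0.5 — 2 1/3 stops faster (darker).
ISO: 160 → 200 → 250 → 320 → 400 — 1 1/3 stops raised (brighter).
Net: −3 −2 1/3 +1 1/3 = −4 stops.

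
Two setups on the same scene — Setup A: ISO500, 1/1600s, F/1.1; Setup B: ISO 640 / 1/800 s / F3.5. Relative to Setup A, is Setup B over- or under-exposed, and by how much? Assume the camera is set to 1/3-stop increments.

Aperture: f/1.1 → f/1.2 → f/1.4 → f/1.6 → f/1.8 → f/2 → f/2.2 → f/2.5 → f/2.8 → f/3.2 → f/3.5 — 3 1/3 stops narrower (darker).
Shutter speed: 1/1600 → 1/1250 → 1/1000 → 1/800 — 1 stop slower (brighter).
ISO: 500 → 640 — 1/3 stop higher (brighter).
Net: −3 1/3 +1 +1/3 = −2 stops.

2 stops darker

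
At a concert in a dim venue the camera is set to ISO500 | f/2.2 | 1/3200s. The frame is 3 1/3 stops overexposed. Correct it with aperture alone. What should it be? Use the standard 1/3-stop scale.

Overexposed by 3 1/3 stops → need 3 1/3 stops darker.
Aperture: f/2.2 → f/2.5 → f/2.8 → f/3.2 → f/3.5 → f/4 → f/4.5 → f/5 → f/5.6 → f/6.3 → f/7.1.

f/7.1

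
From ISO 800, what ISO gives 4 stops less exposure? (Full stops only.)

ISO: 800 → 400 → 200 → 100 → 50 — 4 stops dropped (darker).

ISO 50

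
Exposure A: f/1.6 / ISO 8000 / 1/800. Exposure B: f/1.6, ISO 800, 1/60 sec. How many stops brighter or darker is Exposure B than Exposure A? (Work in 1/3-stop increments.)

Aperture: unchanged.
Shutter speed: 1/800 → 1/640 → 1/500 → 1/400 → 1/320 → 1/250 → 1/200 → 1/160 → 1/125 → 1/100 → 1/80 → 1/60 — 3 2/3 stops longer (brighter).
ISO: 8000 → 6400 → 5000 → 4000 → 3200 → 2500 → 2000 → 1600 → 1250 → 1000 → 800 — 3 1/3 stops dropped (darker).
Net: +3 2/3 −3 1/3 = +1/3 stops.

1/3 stop brighter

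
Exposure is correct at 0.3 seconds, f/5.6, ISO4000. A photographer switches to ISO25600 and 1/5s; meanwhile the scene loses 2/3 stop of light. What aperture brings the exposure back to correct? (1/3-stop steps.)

Scene light: 2/3 stop darker.
ISO: 4000 → 5000 → 6400 → 8000 → 10000 → 12800 → 16000 → 20000 → 25600 — 2 2/3 stops raised (brighter).
Shutter speed: 0.3 → 1/4 → 1/5 — 2/3 stop shorter (darker).
Net so far: 1 1/3 stops brighter. Aperture: f/5.6 → f/6.3 → f/7.1 → f/8 → f/9.

f/9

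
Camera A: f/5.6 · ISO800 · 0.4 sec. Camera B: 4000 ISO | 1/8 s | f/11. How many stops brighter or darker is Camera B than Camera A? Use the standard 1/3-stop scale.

Aperture: f/5.6 → f/6.3 → f/7.1 → f/8 → f/9 → f/10 → f/11 — 2 stops smaller aperture (darker).
Shutter speed: 0.4 → 0.3 → 1/4 → 1/5 → 1/6 → 1/8 — 1 2/3 stops shorter (darker).
ISO: 800 → 1000 → 1250 → 1600 → 2000 → 2500 → 3200 → 4000 — 2 1/3 stops raised (brighter).
Net: −2 −1 2/3 +2 1/3 = −1 1/3 stops.

1 1/3 stops darker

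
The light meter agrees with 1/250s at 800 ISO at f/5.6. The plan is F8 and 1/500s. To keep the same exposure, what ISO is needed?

Aperture: f/5.6 → f/8 — 1 stop narrower (darker).
Shutter speed: 1/250 → 1/500 — 1 stop faster (darker).
Net change so far: 2 stops darker. Offset with the ISO: 800 → 1600 → 3200.

ISO 3200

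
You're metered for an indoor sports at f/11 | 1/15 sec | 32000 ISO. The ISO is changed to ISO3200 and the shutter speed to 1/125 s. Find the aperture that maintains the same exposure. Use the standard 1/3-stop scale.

f/1.2

ISO: 32000 → 25600 → 20000 → 16000 → 12800 → 10000 → 8000 → 6400 → 5000 → 4000 → 3200 — 3 1/3 stops dropped (darker).
Shutter speed: 1/15 → 1/20 → 1/25 → 1/30 → 1/40 → 1/50 → 1/60 → 1/80 → 1/100 → 1/125 — 3 stops faster (darker).
Net change so far: 6 1/3 stops darker. Offset with the aperture: f/11 → f/10 → f/9 → f/8 → f/7.1 → f/6.3 → f/5.6 → f/5 → f/4.5 → f/4 → f/3.5 → f/3.2 → f/2.8 → f/2.5 → f/2.2 → f/2 → f/1.8 → f/1.6 → f/1.4 → f/1.2.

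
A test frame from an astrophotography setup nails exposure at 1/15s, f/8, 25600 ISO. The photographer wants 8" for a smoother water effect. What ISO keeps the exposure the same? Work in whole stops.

ISO 200

Shutter speed: 1/15 → 1/8 → 1/4 → 1/2 → 1 → 2 → 4 → 8 — 7 stops slower (brighter).
Need 7 stops darker from the ISO: 25600 → 12800 → 6400 → 3200 → 1600 → 800 → 400 → 200.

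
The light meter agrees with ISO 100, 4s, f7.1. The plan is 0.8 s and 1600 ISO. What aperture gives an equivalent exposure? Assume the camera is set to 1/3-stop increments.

Shutter speed: 4 → 3.2 → 2.5 → 2 → 1.6 → 1.3 → 1 → 0.8 — 2 1/3 stops faster (darker).
ISO: 100 → 125 → 160 → 200 → 250 → 320 → 400 → 500 → 640 → 800 → 1000 → 1250 → 1600 — 4 stops raised (brighter).
Net change so far: 1 2/3 stops brighter. Offset with the aperture: f/7.1 → f/8 → f/9 → f/10 → f/11 → f/13.

f/13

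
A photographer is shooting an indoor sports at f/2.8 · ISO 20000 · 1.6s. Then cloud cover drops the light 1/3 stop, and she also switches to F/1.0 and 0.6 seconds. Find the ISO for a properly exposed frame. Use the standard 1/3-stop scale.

ISO 8000

Scene light: 1/3 stop darker.
Aperture: f/2.8 → f/2.5 → f/2.2 → f/2 → f/1.8 → f/1.6 → f/1.4 → f/1.2 → f/1.1 → f/1.0 — 3 stops larger aperture (brighter).
Shutter speed: 1.6 → 1.3 → 1 → 0.8 → 0.6 — 1 1/3 stops shorter (darker).
Net so far: 1 1/3 stops brighter. ISO: 20000 → 16000 → 12800 → 10000 → 8000.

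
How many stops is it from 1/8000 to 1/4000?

1 stop

1/8000 → 1/4000 — count the steps: 1 stop.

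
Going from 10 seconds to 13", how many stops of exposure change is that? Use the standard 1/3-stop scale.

1/3 stop

10 → 13 — count the steps: 1 third-stops = 1/3 stop.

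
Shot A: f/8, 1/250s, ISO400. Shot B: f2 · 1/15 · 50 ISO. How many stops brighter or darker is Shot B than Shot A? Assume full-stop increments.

Aperture: f/8 → f/5.6 → f/4 → f/2.8 → f/2 — 4 stops wider (brighter).
Shutter speed: 1/250 → 1/125 → 1/60 → 1/30 → 1/15 — 4 stops longer (brighter).
ISO: 400 → 200 → 100 → 50 — 3 stops lower (darker).
Net: +4 +4 −3 = +5 stops.

5 stops brighter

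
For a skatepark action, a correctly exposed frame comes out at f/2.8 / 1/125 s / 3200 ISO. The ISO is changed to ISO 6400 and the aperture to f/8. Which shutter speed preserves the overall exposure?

ISO: 3200 → 6400 — 1 stop raised (brighter).
Aperture: f/2.8 → f/4 → f/5.6 → f/8 — 3 stops narrower (darker).
Net change so far: 2 stops darker. Offset with the shutter speed: 1/125 → 1/60 → 1/30.

1/30s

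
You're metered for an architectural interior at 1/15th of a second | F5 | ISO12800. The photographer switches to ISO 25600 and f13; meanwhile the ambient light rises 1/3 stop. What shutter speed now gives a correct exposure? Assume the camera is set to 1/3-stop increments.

1/6s

Scene light: 1/3 stop brighter.
ISO: 12800 → 16000 → 20000 → 25600 — 1 stop higher (brighter).
Aperture: f/5 → f/5.6 → f/6.3 → f/7.1 → f/8 → f/9 → f/10 → f/11 → f/13 — 2 2/3 stops narrower (darker).
Net so far: 1 1/3 stops darker. Shutter speed: 1/15 → 1/13 → 1/10 → 1/8 → 1/6.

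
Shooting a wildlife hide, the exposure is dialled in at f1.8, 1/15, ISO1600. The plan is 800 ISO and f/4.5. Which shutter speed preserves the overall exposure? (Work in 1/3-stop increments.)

ISO: 1600 → 1250 → 1000 → 800 — 1 stop dropped (darker).
Aperture: f/1.8 → f/2 → f/2.2 → f/2.5 → f/2.8 → f/3.2 → f/3.5 → f/4 → f/4.5 — 2 2/3 stops stopped down (darker).
Net change so far: 3 2/3 stops darker. Offset with the shutter speed: 1/15 → 1/13 → 1/10 → 1/8 → 1/6 → 1/5 → 1/4 → 0.3 → 0.4 → 0.5 → 0.6 → 0.8.

0.8 s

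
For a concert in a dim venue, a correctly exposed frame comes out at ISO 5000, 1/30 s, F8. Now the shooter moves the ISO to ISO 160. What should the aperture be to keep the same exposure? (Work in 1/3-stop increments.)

f/1.4

ISO: 5000 → 4000 → 3200 → 2500 → 2000 → 1600 → 1250 → 1000 → 800 → 640 → 500 → 400 → 320 → 250 → 200 → 160 — 5 stops lower (darker).
Need 5 stops brighter from the aperture: f/8 → f/7.1 → f/6.3 → f/5.6 → f/5 → f/4.5 → f/4 → f/3.5 → f/3.2 → f/2.8 → f/2.5 → f/2.2 → f/2 → f/1.8 → f/1.6 → f/1.4.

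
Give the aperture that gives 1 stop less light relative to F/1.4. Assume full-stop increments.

f/2

Aperture: f/1.4 → f/2 — 1 stop narrower (darker).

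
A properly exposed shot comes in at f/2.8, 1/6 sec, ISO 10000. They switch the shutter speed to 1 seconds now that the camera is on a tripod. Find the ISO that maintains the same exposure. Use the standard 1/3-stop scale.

Shutter speed: 1/6 → 1/5 → 1/4 → 0.3 → 0.4 → 0.5 → 0.6 → 0.8 → 1 — 2 2/3 stops slower (brighter).
Need 2 2/3 stops darker from the ISO: 10000 → 8000 → 6400 → 5000 → 4000 → 3200 → 2500 → 2000 → 1600.

ISO 1600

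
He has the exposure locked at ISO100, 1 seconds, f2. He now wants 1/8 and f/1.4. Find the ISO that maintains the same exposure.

Shutter speed: 1 → 1/2 → 1/4 → 1/8 — 3 stops shorter (darker).
Aperture: f/2 → f/1.4 — 1 stop larger aperture (brighter).
Net change so far: 2 stops darker. Offset with the ISO: 100 → 200 → 400.

ISO 400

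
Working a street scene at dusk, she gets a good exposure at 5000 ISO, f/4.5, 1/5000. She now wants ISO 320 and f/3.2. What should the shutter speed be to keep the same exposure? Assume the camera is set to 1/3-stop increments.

ISO: 5000 → 4000 → 3200 → 2500 → 2000 → 1600 → 1250 → 1000 → 800 → 640 → 500 → 400 → 320 — 4 stops lower (darker).
Aperture: f/4.5 → f/4 → f/3.5 → f/3.2 — 1 stop wider (brighter).
Net change so far: 3 stops darker. Offset with the shutter speed: 1/5000 → 1/4000 → 1/3200 → 1/2500 → 1/2000 → 1/1600 → 1/1250 → 1/1000 → 1/800 → 1/640.

1/640s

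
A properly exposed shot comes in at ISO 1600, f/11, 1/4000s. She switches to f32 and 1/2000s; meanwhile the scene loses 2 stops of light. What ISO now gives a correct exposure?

Scene light: 2 stops darker.
Aperture: f/11 → f/16 → f/22 → f/32 — 3 stops smaller aperture (darker).
Shutter speed: 1/4000 → 1/2000 — 1 stop longer (brighter).
Net so far: 4 stops darker. ISO: 1600 → 3200 → 6400 → 12800 → 25600.

ISO 25600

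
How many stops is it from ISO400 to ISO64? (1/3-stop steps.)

2 2/3 stops

400 → 320 → 250 → 200 → 160 → 125 → 100 → 80 → 64 — count the steps: 8 third-stops = 2 2/3 stops.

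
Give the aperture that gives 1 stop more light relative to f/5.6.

Aperture: f/5.6 → f/4 — 1 stop wider (brighter).

f/4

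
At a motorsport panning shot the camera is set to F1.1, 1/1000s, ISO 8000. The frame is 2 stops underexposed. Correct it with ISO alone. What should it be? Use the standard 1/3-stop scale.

ISO 32000

Underexposed by 2 stops → need 2 stops brighter.
ISO: 8000 → 10000 → 12800 → 16000 → 20000 → 25600 → 32000.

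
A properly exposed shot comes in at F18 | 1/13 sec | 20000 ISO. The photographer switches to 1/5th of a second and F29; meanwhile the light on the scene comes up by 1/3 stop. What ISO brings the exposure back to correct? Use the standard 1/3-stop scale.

ISO 16000

Scene light: 1/3 stop brighter.
Shutter speed: 1/13 → 1/10 → 1/8 → 1/6 → 1/5 — 1 1/3 stops slower (brighter).
Aperture: f/18 → f/20 → f/22 → f/25 → f/29 — 1 1/3 stops narrower (darker).
Net so far: 1/3 stop brighter. ISO: 20000 → 16000.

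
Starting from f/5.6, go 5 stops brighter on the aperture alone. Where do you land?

Aperture: f/5.6 → f/4 → f/2.8 → f/2 → f/1.4 → f/1.0 — 5 stops wider (brighter).

f/1.0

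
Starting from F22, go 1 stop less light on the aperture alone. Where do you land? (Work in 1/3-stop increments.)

Aperture: f/22 → f/25 → f/29 → f/32 — 1 stop narrower (darker).

f/32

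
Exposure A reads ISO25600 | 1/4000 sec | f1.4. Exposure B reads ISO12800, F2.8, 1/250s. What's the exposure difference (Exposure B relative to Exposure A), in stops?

1 stop brighter

Aperture: f/1.4 → f/2 → f/2.8 — 2 stops narrower (darker).
Shutter speed: 1/4000 → 1/2000 → 1/1000 → 1/500 → 1/250 — 4 stops longer (brighter).
ISO: 25600 → 12800 — 1 stop lower (darker).
Net: −2 +4 −1 = +1 stop.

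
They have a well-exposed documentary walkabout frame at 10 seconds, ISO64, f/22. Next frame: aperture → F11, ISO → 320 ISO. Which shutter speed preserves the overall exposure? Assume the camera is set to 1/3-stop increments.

0.5 s

Aperture: f/22 → f/20 → f/18 → f/16 → f/14 → f/13 → f/11 — 2 stops opened up (brighter).
ISO: 64 → 80 → 100 → 125 → 160 → 200 → 250 → 320 — 2 1/3 stops higher (brighter).
Net change so far: 4 1/3 stops brighter. Offset with the shutter speed: 10 → 8 → 6 → 5 → 4 → 3.2 → 2.5 → 2 → 1.6 → 1.3 → 1 → 0.8 → 0.6 → 0.5.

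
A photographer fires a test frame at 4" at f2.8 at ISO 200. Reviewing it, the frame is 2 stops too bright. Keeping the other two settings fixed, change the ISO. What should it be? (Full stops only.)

Overexposed by 2 stops → need 2 stops darker.
ISO: 200 → 100 → 50.

ISO 50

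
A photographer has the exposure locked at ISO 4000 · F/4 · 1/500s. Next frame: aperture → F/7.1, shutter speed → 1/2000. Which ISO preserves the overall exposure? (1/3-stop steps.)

ISO 51200

Aperture: f/4 → f/4.5 → f/5 → f/5.6 → f/6.3 → f/7.1 — 1 2/3 stops narrower (darker).
Shutter speed: 1/500 → 1/640 → 1/800 → 1/1000 → 1/1250 → 1/1600 → 1/2000 — 2 stops faster (darker).
Net change so far: 3 2/3 stops darker. Offset with the ISO: 4000 → 5000 → 6400 → 8000 → 10000 → 12800 → 16000 → 20000 → 25600 → 32000 → 40000 → 51200.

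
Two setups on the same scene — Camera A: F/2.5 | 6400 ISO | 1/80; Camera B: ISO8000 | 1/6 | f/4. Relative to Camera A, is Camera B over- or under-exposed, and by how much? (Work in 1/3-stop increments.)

Aperture: f/2.5 → f/2.8 → f/3.2 → f/3.5 → f/4 — 1 1/3 stops stopped down (darker).
Shutter speed: 1/80 → 1/60 → 1/50 → 1/40 → 1/30 → 1/25 → 1/20 → 1/15 → 1/13 → 1/10 → 1/8 → 1/6 — 3 2/3 stops slower (brighter).
ISO: 6400 → 8000 — 1/3 stop higher (brighter).
Net: −1 1/3 +3 2/3 +1/3 = +2 2/3 stops.

2 2/3 stops brighter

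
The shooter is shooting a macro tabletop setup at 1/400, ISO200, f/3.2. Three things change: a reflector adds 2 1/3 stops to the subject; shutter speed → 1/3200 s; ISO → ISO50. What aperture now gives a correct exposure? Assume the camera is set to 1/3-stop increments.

Scene light: 2 1/3 stops brighter.
Shutter speed: 1/400 → 1/500 → 1/640 → 1/800 → 1/1000 → 1/1250 → 1/1600 → 1/2000 → 1/2500 → 1/3200 — 3 stops shorter (darker).
ISO: 200 → 160 → 125 → 100 → 80 → 64 → 50 — 2 stops lower (darker).
Net so far: 2 2/3 stops darker. Aperture: f/3.2 → f/2.8 → f/2.5 → f/2.2 → f/2 → f/1.8 → f/1.6 → f/1.4 → f/1.2.

f/1.2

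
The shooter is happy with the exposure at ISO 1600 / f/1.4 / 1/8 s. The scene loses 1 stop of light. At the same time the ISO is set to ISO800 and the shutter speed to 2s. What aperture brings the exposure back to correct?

Scene light: 1 stop darker.
ISO: 1600 → 800 — 1 stop lower (darker).
Shutter speed: 1/8 → 1/4 → 1/2 → 1 → 2 — 4 stops longer (brighter).
Net so far: 2 stops brighter. Aperture: f/1.4 → f/2 → f/2.8.

f/2.8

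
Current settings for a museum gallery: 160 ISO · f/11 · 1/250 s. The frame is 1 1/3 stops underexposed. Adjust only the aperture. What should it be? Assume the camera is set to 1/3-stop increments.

f/7.1

Underexposed by 1 1/3 stops → need 1 1/3 stops brighter.
Aperture: f/11 → f/10 → f/9 → f/8 → f/7.1.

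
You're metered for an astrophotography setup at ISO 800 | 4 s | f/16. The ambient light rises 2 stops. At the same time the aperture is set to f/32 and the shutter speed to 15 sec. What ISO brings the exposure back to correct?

ISO 200

Scene light: 2 stops brighter.
Aperture: f/16 → f/22 → f/32 — 2 stops narrower (darker).
Shutter speed: 4 → 8 → 15 — 2 stops slower (brighter).
Net so far: 2 stops brighter. ISO: 800 → 400 → 200.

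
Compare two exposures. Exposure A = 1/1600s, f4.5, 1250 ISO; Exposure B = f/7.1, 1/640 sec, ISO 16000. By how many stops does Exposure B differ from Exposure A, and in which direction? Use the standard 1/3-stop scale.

Aperture: f/4.5 → f/5 → f/5.6 → f/6.3 → f/7.1 — 1 1/3 stops stopped down (darker).
Shutter speed: 1/1600 → 1/1250 → 1/1000 → 1/800 → 1/640 — 1 1/3 stops longer (brighter).
ISO: 1250 → 1600 → 2000 → 2500 → 3200 → 4000 → 5000 → 6400 → 8000 → 10000 → 12800 → 16000 — 3 2/3 stops raised (brighter).
Net: −1 1/3 +1 1/3 +3 2/3 = +3 2/3 stops.

3 2/3 stops brighter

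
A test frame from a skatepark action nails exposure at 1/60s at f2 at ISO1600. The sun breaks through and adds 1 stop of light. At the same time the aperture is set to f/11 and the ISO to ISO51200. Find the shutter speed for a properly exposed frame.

Scene light: 1 stop brighter.
Aperture: f/2 → f/2.8 → f/4 → f/5.6 → f/8 → f/11 — 5 stops smaller aperture (darker).
ISO: 1600 → 3200 → 6400 → 12800 → 25600 → 51200 — 5 stops raised (brighter).
Net so far: 1 stop brighter. Shutter speed: 1/60 → 1/125.

1/125s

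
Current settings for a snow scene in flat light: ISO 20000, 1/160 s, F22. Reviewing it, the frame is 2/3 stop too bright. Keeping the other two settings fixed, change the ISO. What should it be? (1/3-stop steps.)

ISO 12800

Overexposed by 2/3 stop → need 2/3 stop darker.
ISO: 20000 → 16000 → 12800.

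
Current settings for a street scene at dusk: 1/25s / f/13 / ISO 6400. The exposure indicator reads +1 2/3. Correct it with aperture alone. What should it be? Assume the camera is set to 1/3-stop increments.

f/22

Overexposed by 1 2/3 stops → need 1 2/3 stops darker.
Aperture: f/13 → f/14 → f/16 → f/18 → f/20 → f/22.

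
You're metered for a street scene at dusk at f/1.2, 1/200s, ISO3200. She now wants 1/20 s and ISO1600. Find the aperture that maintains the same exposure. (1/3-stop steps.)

Shutter speed: 1/200 → 1/160 → 1/125 → 1/100 → 1/80 → 1/60 → 1/50 → 1/40 → 1/30 → 1/25 → 1/20 — 3 1/3 stops longer (brighter).
ISO: 3200 → 2500 → 2000 → 1600 — 1 stop dropped (darker).
Net change so far: 2 1/3 stops brighter. Offset with the aperture: f/1.2 → f/1.4 → f/1.6 → f/1.8 → f/2 → f/2.2 → f/2.5 → f/2.8.

f/2.8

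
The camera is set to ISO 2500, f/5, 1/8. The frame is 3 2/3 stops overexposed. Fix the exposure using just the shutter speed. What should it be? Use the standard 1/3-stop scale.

1/100s

Overexposed by 3 2/3 stops → need 3 2/3 stops darker.
Shutter speed: 1/8 → 1/10 → 1/13 → 1/15 → 1/20 → 1/25 → 1/30 → 1/40 → 1/50 → 1/60 → 1/80 → 1/100.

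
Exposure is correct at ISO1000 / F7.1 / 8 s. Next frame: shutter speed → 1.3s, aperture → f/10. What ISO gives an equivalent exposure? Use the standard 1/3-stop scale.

ISO 12800

Shutter speed: 8 → 6 → 5 → 4 → 3.2 → 2.5 → 2 → 1.6 → 1.3 — 2 2/3 stops shorter (darker).
Aperture: f/7.1 → f/8 → f/9 → f/10 — 1 stop smaller aperture (darker).
Net change so far: 3 2/3 stops darker. Offset with the ISO: 1000 → 1250 → 1600 → 2000 → 2500 → 3200 → 4000 → 5000 → 6400 → 8000 → 10000 → 12800.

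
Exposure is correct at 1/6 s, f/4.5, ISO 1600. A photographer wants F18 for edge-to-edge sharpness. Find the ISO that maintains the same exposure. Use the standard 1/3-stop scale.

Aperture: f/4.5 → f/5 → f/5.6 → f/6.3 → f/7.1 → f/8 → f/9 → f/10 → f/11 → f/13 → f/14 → f/16 → f/18 — 4 stops smaller aperture (darker).
Need 4 stops brighter from the ISO: 1600 → 2000 → 2500 → 3200 → 4000 → 5000 → 6400 → 8000 → 10000 → 12800 → 16000 → 20000 → 25600.

ISO 25600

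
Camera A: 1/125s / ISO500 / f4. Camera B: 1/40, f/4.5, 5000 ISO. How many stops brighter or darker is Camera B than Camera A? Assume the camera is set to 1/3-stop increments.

4 2/3 stops brighter

Aperture: f/4 → f/4.5 — 1/3 stop smaller aperture (darker).
Shutter speed: 1/125 → 1/100 → 1/80 → 1/60 → 1/50 → 1/40 — 1 2/3 stops longer (brighter).
ISO: 500 → 640 → 800 → 1000 → 1250 → 1600 → 2000 → 2500 → 3200 → 4000 → 5000 — 3 1/3 stops higher (brighter).
Net: −1/3 +1 2/3 +3 1/3 = +4 2/3 stops.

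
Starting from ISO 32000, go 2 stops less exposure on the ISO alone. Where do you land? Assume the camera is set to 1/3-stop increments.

ISO: 32000 → 25600 → 20000 → 16000 → 12800 → 10000 → 8000 — 2 stops dropped (darker).

ISO 8000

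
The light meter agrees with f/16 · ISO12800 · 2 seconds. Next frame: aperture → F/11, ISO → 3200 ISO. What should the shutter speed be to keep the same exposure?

Aperture: f/16 → f/11 — 1 stop wider (brighter).
ISO: 12800 → 6400 → 3200 — 2 stops lower (darker).
Net change so far: 1 stop darker. Offset with the shutter speed: 2 → 4.

4 s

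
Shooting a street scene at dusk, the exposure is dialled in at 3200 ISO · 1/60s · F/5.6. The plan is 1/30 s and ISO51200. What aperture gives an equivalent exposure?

Shutter speed: 1/60 → 1/30 — 1 stop slower (brighter).
ISO: 3200 → 6400 → 12800 → 25600 → 51200 — 4 stops raised (brighter).
Net change so far: 5 stops brighter. Offset with the aperture: f/5.6 → f/8 → f/11 → f/16 → f/22 → f/32.

f/32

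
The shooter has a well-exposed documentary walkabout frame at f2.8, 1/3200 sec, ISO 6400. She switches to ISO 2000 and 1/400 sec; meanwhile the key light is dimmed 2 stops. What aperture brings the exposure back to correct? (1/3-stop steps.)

Scene light: 2 stops darker.
ISO: 6400 → 5000 → 4000 → 3200 → 2500 → 2000 — 1 2/3 stops dropped (darker).
Shutter speed: 1/3200 → 1/2500 → 1/2000 → 1/1600 → 1/1250 → 1/1000 → 1/800 → 1/640 → 1/500 → 1/400 — 3 stops slower (brighter).
Net so far: 2/3 stop darker. Aperture: f/2.8 → f/2.5 → f/2.2.

f/2.2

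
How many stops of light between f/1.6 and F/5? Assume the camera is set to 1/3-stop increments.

f/1.6 → f/1.8 → f/2 → f/2.2 → f/2.5 → f/2.8 → f/3.2 → f/3.5 → f/4 → f/4.5 → f/5 — count the steps: 10 third-stops = 3 1/3 stops.

3 1/3 stops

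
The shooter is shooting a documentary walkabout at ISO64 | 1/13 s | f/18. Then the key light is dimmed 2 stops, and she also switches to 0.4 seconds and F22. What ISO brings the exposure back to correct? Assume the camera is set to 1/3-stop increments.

ISO 80

Scene light: 2 stops darker.
Shutter speed: 1/13 → 1/10 → 1/8 → 1/6 → 1/5 → 1/4 → 0.3 → 0.4 — 2 1/3 stops slower (brighter).
Aperture: f/18 → f/20 → f/22 — 2/3 stop narrower (darker).
Net so far: 1/3 stop darker. ISO: 64 → 80.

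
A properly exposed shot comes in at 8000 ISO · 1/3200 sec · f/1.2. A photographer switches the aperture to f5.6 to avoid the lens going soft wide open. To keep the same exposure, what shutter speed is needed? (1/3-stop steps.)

Aperture: f/1.2 → f/1.4 → f/1.6 → f/1.8 → f/2 → f/2.2 → f/2.5 → f/2.8 → f/3.2 → f/3.5 → f/4 → f/4.5 → f/5 → f/5.6 — 4 1/3 stops narrower (darker).
Need 4 1/3 stops brighter from the shutter speed: 1/3200 → 1/2500 → 1/2000 → 1/1600 → 1/1250 → 1/1000 → 1/800 → 1/640 → 1/500 → 1/400 → 1/320 → 1/250 → 1/200 → 1/160.

1/160s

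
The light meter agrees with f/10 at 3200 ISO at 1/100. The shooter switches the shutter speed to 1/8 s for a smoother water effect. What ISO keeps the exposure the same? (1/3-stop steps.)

Shutter speed: 1/100 → 1/80 → 1/60 → 1/50 → 1/40 → 1/30 → 1/25 → 1/20 → 1/15 → 1/13 → 1/10 → 1/8 — 3 2/3 stops slower (brighter).
Need 3 2/3 stops darker from the ISO: 3200 → 2500 → 2000 → 1600 → 1250 → 1000 → 800 → 640 → 500 → 400 → 320 → 250.

ISO 250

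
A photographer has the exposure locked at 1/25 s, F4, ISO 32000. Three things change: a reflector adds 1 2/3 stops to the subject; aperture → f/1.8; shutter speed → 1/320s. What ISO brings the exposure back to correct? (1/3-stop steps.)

Scene light: 1 2/3 stops brighter.
Aperture: f/4 → f/3.5 → f/3.2 → f/2.8 → f/2.5 → f/2.2 → f/2 → f/1.8 — 2 1/3 stops wider (brighter).
Shutter speed: 1/25 → 1/30 → 1/40 → 1/50 → 1/60 → 1/80 → 1/100 → 1/125 → 1/160 → 1/200 → 1/250 → 1/320 — 3 2/3 stops shorter (darker).
Net so far: 1/3 stop brighter. ISO: 32000 → 25600.

ISO 25600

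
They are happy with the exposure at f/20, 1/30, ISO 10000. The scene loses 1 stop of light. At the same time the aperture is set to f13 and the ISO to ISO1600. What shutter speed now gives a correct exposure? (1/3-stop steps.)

Scene light: 1 stop darker.
Aperture: f/20 → f/18 → f/16 → f/14 → f/13 — 1 1/3 stops opened up (brighter).
ISO: 10000 → 8000 → 6400 → 5000 → 4000 → 3200 → 2500 → 2000 → 1600 — 2 2/3 stops dropped (darker).
Net so far: 2 1/3 stops darker. Shutter speed: 1/30 → 1/25 → 1/20 → 1/15 → 1/13 → 1/10 → 1/8 → 1/6.

1/6s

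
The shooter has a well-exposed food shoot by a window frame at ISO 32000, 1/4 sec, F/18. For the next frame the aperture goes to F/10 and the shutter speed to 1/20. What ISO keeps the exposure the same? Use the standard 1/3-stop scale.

Aperture: f/18 → f/16 → f/14 → f/13 → f/11 → f/10 — 1 2/3 stops wider (brighter).
Shutter speed: 1/4 → 1/5 → 1/6 → 1/8 → 1/10 → 1/13 → 1/15 → 1/20 — 2 1/3 stops shorter (darker).
Net change so far: 2/3 stop darker. Offset with the ISO: 32000 → 40000 → 51200.

ISO 51200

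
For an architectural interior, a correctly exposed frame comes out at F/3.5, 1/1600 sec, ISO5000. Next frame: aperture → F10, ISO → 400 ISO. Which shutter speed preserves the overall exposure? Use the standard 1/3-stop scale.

Aperture: f/3.5 → f/4 → f/4.5 → f/5 → f/5.6 → f/6.3 → f/7.1 → f/8 → f/9 → f/10 — 3 stops smaller aperture (darker).
ISO: 5000 → 4000 → 3200 → 2500 → 2000 → 1600 → 1250 → 1000 → 800 → 640 → 500 → 400 — 3 2/3 stops dropped (darker).
Net change so far: 6 2/3 stops darker. Offset with the shutter speed: 1/1600 → 1/1250 → 1/1000 → 1/800 → 1/640 → 1/500 → 1/400 → 1/320 → 1/250 → 1/200 → 1/160 → 1/125 → 1/100 → 1/80 → 1/60 → 1/50 → 1/40 → 1/30 → 1/25 → 1/20 → 1/15.

1/15s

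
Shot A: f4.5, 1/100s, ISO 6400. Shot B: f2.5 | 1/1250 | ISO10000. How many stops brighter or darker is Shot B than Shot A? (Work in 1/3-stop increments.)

1 1/3 stops darker

Aperture: f/4.5 → f/4 → f/3.5 → f/3.2 → f/2.8 → f/2.5 — 1 2/3 stops wider (brighter).
Shutter speed: 1/100 → 1/125 → 1/160 → 1/200 → 1/250 → 1/320 → 1/400 → 1/500 → 1/640 → 1/800 → 1/1000 → 1/1250 — 3 2/3 stops faster (darker).
ISO: 6400 → 8000 → 10000 — 2/3 stop raised (brighter).
Net: +1 2/3 −3 2/3 +2/3 = −1 1/3 stops.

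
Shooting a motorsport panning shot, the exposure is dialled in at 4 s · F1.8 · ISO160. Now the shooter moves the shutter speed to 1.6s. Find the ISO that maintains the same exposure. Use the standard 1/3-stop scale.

ISO 400

Shutter speed: 4 → 3.2 → 2.5 → 2 → 1.6 — 1 1/3 stops faster (darker).
Need 1 1/3 stops brighter from the ISO: 160 → 200 → 250 → 320 → 400.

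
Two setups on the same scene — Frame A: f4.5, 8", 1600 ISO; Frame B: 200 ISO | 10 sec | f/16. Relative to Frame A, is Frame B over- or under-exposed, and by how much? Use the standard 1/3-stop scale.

Aperture: f/4.5 → f/5 → f/5.6 → f/6.3 → f/7.1 → f/8 → f/9 → f/10 → f/11 → f/13 → f/14 → f/16 — 3 2/3 stops narrower (darker).
Shutter speed: 8 → 10 — 1/3 stop longer (brighter).
ISO: 1600 → 1250 → 1000 → 800 → 640 → 500 → 400 → 320 → 250 → 200 — 3 stops dropped (darker).
Net: −3 2/3 +1/3 −3 = −6 1/3 stops.

6 1/3 stops darker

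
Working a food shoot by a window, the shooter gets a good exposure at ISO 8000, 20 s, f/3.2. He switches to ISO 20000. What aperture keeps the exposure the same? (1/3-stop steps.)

ISO: 8000 → 10000 → 12800 → 16000 → 20000 — 1 1/3 stops higher (brighter).
Need 1 1/3 stops darker from the aperture: f/3.2 → f/3.5 → f/4 → f/4.5 → f/5.

f/5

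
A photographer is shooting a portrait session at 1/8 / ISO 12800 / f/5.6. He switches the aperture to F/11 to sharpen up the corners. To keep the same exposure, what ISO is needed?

ISO 51200

Aperture: f/5.6 → f/8 → f/11 — 2 stops narrower (darker).
Need 2 stops brighter from the ISO: 12800 → 25600 → 51200.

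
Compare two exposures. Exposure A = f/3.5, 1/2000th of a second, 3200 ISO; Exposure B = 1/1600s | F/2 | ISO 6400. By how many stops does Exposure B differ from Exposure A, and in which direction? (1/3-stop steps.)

3 stops brighter

Aperture: f/3.5 → f/3.2 → f/2.8 → f/2.5 → f/2.2 → f/2 — 1 2/3 stops wider (brighter).
Shutter speed: 1/2000 → 1/1600 — 1/3 stop slower (brighter).
ISO: 3200 → 4000 → 5000 → 6400 — 1 stop higher (brighter).
Net: +1 2/3 +1/3 +1 = +3 stops.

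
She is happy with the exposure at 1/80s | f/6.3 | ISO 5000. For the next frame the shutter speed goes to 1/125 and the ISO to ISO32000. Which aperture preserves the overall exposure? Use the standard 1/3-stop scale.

Shutter speed: 1/80 → 1/100 → 1/125 — 2/3 stop shorter (darker).
ISO: 5000 → 6400 → 8000 → 10000 → 12800 → 16000 → 20000 → 25600 → 32000 — 2 2/3 stops higher (brighter).
Net change so far: 2 stops brighter. Offset with the aperture: f/6.3 → f/7.1 → f/8 → f/9 → f/10 → f/11 → f/13.

f/13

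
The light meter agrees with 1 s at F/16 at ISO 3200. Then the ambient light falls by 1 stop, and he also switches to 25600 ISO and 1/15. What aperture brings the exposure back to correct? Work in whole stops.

Scene light: 1 stop darker.
ISO: 3200 → 6400 → 12800 → 25600 — 3 stops higher (brighter).
Shutter speed: 1 → 1/2 → 1/4 → 1/8 → 1/15 — 4 stops shorter (darker).
Net so far: 2 stops darker. Aperture: f/16 → f/11 → f/8.

f/8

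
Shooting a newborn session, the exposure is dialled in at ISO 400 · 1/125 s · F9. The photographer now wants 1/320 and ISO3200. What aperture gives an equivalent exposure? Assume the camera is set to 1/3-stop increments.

f/16

Shutter speed: 1/125 → 1/160 → 1/200 → 1/250 → 1/320 — 1 1/3 stops faster (darker).
ISO: 400 → 500 → 640 → 800 → 1000 → 1250 → 1600 → 2000 → 2500 → 3200 — 3 stops raised (brighter).
Net change so far: 1 2/3 stops brighter. Offset with the aperture: f/9 → f/10 → f/11 → f/13 → f/14 → f/16.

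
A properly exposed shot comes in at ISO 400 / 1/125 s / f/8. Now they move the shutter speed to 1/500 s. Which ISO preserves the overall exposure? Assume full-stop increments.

Shutter speed: 1/125 → 1/250 → 1/500 — 2 stops shorter (darker).
Need 2 stops brighter from the ISO: 400 → 800 → 1600.

ISO 1600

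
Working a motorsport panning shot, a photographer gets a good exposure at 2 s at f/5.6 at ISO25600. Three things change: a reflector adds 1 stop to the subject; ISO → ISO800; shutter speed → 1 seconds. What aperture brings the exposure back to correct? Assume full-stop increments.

f/1.0

Scene light: 1 stop brighter.
ISO: 25600 → 12800 → 6400 → 3200 → 1600 → 800 — 5 stops lower (darker).
Shutter speed: 2 → 1 — 1 stop faster (darker).
Net so far: 5 stops darker. Aperture: f/5.6 → f/4 → f/2.8 → f/2 → f/1.4 → f/1.0.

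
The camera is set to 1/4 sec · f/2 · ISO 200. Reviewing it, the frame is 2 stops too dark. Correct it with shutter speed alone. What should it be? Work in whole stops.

Underexposed by 2 stops → need 2 stops brighter.
Shutter speed: 1/4 → 1/2 → 1.

1 s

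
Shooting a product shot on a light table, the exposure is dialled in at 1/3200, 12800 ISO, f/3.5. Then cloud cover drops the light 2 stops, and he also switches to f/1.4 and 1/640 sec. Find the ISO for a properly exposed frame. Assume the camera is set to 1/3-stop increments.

ISO 1600

Scene light: 2 stops darker.
Aperture: f/3.5 → f/3.2 → f/2.8 → f/2.5 → f/2.2 → f/2 → f/1.8 → f/1.6 → f/1.4 — 2 2/3 stops larger aperture (brighter).
Shutter speed: 1/3200 → 1/2500 → 1/2000 → 1/1600 → 1/1250 → 1/1000 → 1/800 → 1/640 — 2 1/3 stops longer (brighter).
Net so far: 3 stops brighter. ISO: 12800 → 10000 → 8000 → 6400 → 5000 → 4000 → 3200 → 2500 → 2000 → 1600.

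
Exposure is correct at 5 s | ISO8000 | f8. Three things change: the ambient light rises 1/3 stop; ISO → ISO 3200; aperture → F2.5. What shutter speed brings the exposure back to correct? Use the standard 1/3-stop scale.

Scene light: 1/3 stop brighter.
ISO: 8000 → 6400 → 5000 → 4000 → 3200 — 1 1/3 stops dropped (darker).
Aperture: f/8 → f/7.1 → f/6.3 → f/5.6 → f/5 → f/4.5 → f/4 → f/3.5 → f/3.2 → f/2.8 → f/2.5 — 3 1/3 stops opened up (brighter).
Net so far: 2 1/3 stops brighter. Shutter speed: 5 → 4 → 3.2 → 2.5 → 2 → 1.6 → 1.3 → 1.

1 s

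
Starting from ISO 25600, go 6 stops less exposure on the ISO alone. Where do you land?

ISO: 25600 → 12800 → 6400 → 3200 → 1600 → 800 → 400 — 6 stops dropped (darker).

ISO 400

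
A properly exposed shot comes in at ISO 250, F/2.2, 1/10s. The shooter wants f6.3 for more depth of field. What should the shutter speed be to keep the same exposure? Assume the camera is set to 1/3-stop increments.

0.8 s

Aperture: f/2.2 → f/2.5 → f/2.8 → f/3.2 → f/3.5 → f/4 → f/4.5 → f/5 → f/5.6 → f/6.3 — 3 stops stopped down (darker).
Need 3 stops brighter from the shutter speed: 1/10 → 1/8 → 1/6 → 1/5 → 1/4 → 0.3 → 0.4 → 0.5 → 0.6 → 0.8.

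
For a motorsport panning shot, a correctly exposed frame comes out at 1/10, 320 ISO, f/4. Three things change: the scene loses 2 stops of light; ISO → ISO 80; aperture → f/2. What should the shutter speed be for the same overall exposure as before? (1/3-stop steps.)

0.4 s

Scene light: 2 stops darker.
ISO: 320 → 250 → 200 → 160 → 125 → 100 → 80 — 2 stops lower (darker).
Aperture: f/4 → f/3.5 → f/3.2 → f/2.8 → f/2.5 → f/2.2 → f/2 — 2 stops larger aperture (brighter).
Net so far: 2 stops darker. Shutter speed: 1/10 → 1/8 → 1/6 → 1/5 → 1/4 → 0.3 → 0.4.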